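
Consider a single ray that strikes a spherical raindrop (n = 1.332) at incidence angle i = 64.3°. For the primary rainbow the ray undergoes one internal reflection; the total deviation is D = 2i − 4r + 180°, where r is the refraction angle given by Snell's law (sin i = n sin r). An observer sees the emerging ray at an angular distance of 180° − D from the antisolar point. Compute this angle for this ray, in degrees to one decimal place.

sin r = sin 64.3° / 1.332 = 0.9011/1.332 = 0.6765; r = 42.57°.
D = 2·64.3° − 4·42.57° + 180° = 128.60° − 170.28° + 180° = 138.32°.
Angle from antisolar point = 180° − D = 41.68°.

41.7°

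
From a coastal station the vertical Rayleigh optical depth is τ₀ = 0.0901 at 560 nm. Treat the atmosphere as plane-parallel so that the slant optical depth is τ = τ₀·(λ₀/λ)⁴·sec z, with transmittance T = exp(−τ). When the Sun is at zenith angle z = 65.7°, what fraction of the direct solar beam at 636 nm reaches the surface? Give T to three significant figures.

sec 65.7° = 2.4300.
τ = 0.0901 × (560/636)⁴ × 2.4300 = 0.0901 × 0.6011 × 2.4300 = 0.1316.
T = exp(−0.1316) = 0.8767.

0.877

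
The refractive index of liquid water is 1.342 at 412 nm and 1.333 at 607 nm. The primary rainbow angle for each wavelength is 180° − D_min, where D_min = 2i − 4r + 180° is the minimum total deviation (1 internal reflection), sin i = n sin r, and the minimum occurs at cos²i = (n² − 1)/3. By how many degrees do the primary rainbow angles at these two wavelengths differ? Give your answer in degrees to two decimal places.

At 412 nm (n = 1.342): cos²i = 0.26699 → i = 58.888°, r = 39.641°, D_min = 139.213°, rainbow angle = 40.787°.
At 607 nm (n = 1.333): cos²i = 0.25896 → i = 59.410°, r = 40.225°, D_min = 137.922°, rainbow angle = 42.078°.
Angular width = |40.787° − 42.078°| = 1.291°.

1.29°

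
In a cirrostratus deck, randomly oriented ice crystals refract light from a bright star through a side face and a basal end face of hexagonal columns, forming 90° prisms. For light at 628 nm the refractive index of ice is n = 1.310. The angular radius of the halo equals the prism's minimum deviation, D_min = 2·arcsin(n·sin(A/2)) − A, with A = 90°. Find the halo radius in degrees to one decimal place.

n·sin(A/2) = 1.310 × sin 45° = 1.310 × 0.7071 = 0.9263.
D_min = 2·arcsin(0.9263) − 90° = 2 × 67.867° − 90° = 45.733°.

45.7°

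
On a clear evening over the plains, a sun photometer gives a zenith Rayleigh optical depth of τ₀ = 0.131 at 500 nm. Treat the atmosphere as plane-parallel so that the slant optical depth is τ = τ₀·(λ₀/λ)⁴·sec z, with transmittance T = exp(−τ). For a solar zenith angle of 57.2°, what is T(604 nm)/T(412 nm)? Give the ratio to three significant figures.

Airmass: sec 57.2° = 1.8460.
τ(604 nm) = 0.131 × (500/604)⁴ × 1.8460 = 0.131 × 0.4696 × 1.8460 = 0.1136.
τ(412 nm) = 0.131 × (500/412)⁴ × 1.8460 = 0.131 × 2.1692 × 1.8460 = 0.5246.
T(604)/T(412) = exp(τ_B − τ_A) = exp(0.4110) = 1.5083.

1.51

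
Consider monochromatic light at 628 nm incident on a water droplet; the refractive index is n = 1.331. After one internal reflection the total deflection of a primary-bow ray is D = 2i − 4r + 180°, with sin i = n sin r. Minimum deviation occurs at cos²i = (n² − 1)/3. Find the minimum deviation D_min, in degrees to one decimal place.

cos²i = (1.77156 − 1)/3 = 0.25719; i = arccos(0.50714) = 59.527°.
sin r = sin 59.527°/1.331 = 0.64753; r = 40.356°.
D_min = 2·59.527° − 4·40.356° + 180° = 137.630°.

137.6°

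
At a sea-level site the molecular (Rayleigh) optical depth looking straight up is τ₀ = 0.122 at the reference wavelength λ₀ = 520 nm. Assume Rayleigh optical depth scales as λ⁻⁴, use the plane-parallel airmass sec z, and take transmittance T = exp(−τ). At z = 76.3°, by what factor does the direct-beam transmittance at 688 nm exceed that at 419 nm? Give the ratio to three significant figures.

2.87

Airmass: sec 76.3° = 4.2223.
τ(688 nm) = 0.122 × (520/688)⁴ × 4.2223 = 0.122 × 0.3263 × 4.2223 = 0.1681.
τ(419 nm) = 0.122 × (520/419)⁴ × 4.2223 = 0.122 × 2.3722 × 4.2223 = 1.2220.
T(688)/T(419) = exp(τ_B − τ_A) = exp(1.0539) = 2.8688.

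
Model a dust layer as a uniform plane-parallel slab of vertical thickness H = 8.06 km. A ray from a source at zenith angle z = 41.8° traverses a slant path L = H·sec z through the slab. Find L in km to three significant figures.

sec z = 1/cos 41.8° = 1.3414.
L = 8.06 × 1.3414 = 10.812 km.

10.8 km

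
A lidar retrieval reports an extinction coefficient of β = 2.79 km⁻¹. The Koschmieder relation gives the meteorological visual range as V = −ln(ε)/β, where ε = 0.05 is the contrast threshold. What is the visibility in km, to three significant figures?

1.07 km

V = −ln(0.05) / 2.79 = 2.996 / 2.79 = 1.0737 km.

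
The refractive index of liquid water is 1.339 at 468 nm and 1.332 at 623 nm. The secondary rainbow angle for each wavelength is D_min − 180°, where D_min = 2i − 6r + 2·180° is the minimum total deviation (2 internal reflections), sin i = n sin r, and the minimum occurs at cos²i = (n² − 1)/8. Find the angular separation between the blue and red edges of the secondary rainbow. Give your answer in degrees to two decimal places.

1.82°

At 468 nm (n = 1.339): cos²i = 0.09912 → i = 71.650°, r = 45.141°, D_min = 232.451°, rainbow angle = 52.451°.
At 623 nm (n = 1.332): cos²i = 0.09678 → i = 71.875°, r = 45.520°, D_min = 230.628°, rainbow angle = 50.628°.
Angular width = |52.451° − 50.628°| = 1.823°.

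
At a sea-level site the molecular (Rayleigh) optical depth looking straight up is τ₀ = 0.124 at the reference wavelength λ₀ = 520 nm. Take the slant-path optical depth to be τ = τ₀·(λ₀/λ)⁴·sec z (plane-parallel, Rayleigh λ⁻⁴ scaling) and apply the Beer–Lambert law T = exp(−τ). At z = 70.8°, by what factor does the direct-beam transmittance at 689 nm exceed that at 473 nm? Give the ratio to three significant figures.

1.53

Airmass: sec 70.8° = 3.0407.
τ(689 nm) = 0.124 × (520/689)⁴ × 3.0407 = 0.124 × 0.3244 × 3.0407 = 0.1223.
τ(473 nm) = 0.124 × (520/473)⁴ × 3.0407 = 0.124 × 1.4607 × 3.0407 = 0.5508.
T(689)/T(473) = exp(τ_B − τ_A) = exp(0.4284) = 1.5349.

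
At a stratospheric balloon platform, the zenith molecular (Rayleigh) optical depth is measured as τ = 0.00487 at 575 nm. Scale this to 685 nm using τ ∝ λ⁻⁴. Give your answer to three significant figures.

τ(685 nm) = τ(575 nm) × (575/685)⁴ = 0.00487 × (0.8394)⁴ = 0.00487 × 0.4965 = 0.0024.

0.00242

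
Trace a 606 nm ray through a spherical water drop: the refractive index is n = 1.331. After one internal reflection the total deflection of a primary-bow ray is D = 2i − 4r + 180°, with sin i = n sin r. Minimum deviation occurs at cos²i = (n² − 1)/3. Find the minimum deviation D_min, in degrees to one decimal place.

137.6°

cos²i = (1.77156 − 1)/3 = 0.25719; i = arccos(0.50714) = 59.527°.
sin r = sin 59.527°/1.331 = 0.64753; r = 40.356°.
D_min = 2·59.527° − 4·40.356° + 180° = 137.630°.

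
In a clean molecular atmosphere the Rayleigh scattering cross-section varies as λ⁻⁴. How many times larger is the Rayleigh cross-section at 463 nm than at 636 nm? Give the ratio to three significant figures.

3.56

Rayleigh scattering ∝ λ⁻⁴, so the ratio of coefficients is the inverse fourth power of the wavelength ratio.
σ(463)/σ(636) = (636/463)⁴ = (1.3737)⁴ = 3.56.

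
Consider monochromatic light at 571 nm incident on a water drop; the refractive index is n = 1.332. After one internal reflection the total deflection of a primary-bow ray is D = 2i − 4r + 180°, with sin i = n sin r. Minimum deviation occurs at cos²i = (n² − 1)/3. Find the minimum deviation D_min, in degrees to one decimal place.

137.8°

cos²i = (1.77422 − 1)/3 = 0.25807; i = arccos(0.50801) = 59.469°.
sin r = sin 59.469°/1.332 = 0.64666; r = 40.290°.
D_min = 2·59.469° − 4·40.290° + 180° = 137.776°.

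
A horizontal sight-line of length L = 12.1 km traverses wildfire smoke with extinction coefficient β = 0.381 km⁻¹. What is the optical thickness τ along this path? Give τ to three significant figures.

4.61

τ = β·L = 0.381 × 12.1 = 4.6101.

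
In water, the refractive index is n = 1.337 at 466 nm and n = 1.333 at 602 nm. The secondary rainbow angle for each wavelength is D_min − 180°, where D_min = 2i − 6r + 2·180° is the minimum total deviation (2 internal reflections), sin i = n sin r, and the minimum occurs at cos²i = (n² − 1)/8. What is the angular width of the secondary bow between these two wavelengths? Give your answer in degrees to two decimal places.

At 466 nm (n = 1.337): cos²i = 0.09845 → i = 71.714°, r = 45.249°, D_min = 231.934°, rainbow angle = 51.934°.
At 602 nm (n = 1.333): cos²i = 0.09711 → i = 71.843°, r = 45.466°, D_min = 230.891°, rainbow angle = 50.891°.
Angular width = |51.934° − 50.891°| = 1.043°.

1.04°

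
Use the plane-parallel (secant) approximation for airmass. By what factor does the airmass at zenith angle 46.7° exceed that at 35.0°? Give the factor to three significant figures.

X(46.7°)/X(35.0°) = sec 46.7° / sec 35.0° = cos 35.0° / cos 46.7° = 0.8192/0.6858 = 1.1944.

1.19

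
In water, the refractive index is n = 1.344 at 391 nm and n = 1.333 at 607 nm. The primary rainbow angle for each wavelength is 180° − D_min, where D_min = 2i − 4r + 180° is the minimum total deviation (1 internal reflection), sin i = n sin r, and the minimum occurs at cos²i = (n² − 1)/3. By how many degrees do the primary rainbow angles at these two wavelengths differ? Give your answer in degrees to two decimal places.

1.57°

At 391 nm (n = 1.344): cos²i = 0.26878 → i = 58.772°, r = 39.512°, D_min = 139.495°, rainbow angle = 40.505°.
At 607 nm (n = 1.333): cos²i = 0.25896 → i = 59.410°, r = 40.225°, D_min = 137.922°, rainbow angle = 42.078°.
Angular width = |40.505° − 42.078°| = 1.573°.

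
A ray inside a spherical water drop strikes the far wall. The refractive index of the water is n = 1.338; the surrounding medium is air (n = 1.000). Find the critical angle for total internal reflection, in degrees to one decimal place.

48.4°

sin θ_c = n_air / n = 1.000 / 1.338 = 0.7474.
θ_c = arcsin(0.7474) = 48.36°.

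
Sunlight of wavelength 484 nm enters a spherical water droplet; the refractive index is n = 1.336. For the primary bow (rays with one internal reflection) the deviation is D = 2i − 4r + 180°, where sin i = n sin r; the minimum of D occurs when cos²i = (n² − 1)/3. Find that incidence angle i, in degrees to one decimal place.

59.2°

cos²i = (1.336² − 1)/3 = (1.78490 − 1)/3 = 0.26163.
cos i = 0.51150, so i = 59.236°.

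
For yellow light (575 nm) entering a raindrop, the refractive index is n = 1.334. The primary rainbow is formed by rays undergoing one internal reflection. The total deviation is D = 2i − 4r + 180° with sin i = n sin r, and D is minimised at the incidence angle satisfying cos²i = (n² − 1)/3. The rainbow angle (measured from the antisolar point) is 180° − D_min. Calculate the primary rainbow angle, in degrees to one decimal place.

41.9°

cos²i = (1.77956 − 1)/3 = 0.25985; i = arccos(0.50976) = 59.352°.
sin r = sin 59.352°/1.334 = 0.64492; r = 40.159°.
D_min = 2·59.352° − 4·40.159° + 180° = 138.067°.
Rainbow angle = 180° − D_min = 41.933°.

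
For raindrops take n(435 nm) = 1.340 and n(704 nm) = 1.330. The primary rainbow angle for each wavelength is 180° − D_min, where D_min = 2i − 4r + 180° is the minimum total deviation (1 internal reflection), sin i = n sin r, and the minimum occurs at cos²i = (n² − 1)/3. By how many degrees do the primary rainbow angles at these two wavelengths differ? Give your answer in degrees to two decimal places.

At 435 nm (n = 1.340): cos²i = 0.26520 → i = 59.004°, r = 39.770°, D_min = 138.929°, rainbow angle = 41.071°.
At 704 nm (n = 1.330): cos²i = 0.25630 → i = 59.585°, r = 40.422°, D_min = 137.484°, rainbow angle = 42.516°.
Angular width = |41.071° − 42.516°| = 1.445°.

1.45°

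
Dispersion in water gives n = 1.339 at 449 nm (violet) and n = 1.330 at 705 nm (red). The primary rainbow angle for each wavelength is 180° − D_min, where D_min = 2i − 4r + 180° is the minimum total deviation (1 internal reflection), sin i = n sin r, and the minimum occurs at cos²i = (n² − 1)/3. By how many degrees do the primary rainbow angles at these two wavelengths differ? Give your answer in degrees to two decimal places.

1.30°

At 449 nm (n = 1.339): cos²i = 0.26431 → i = 59.062°, r = 39.834°, D_min = 138.786°, rainbow angle = 41.214°.
At 705 nm (n = 1.330): cos²i = 0.25630 → i = 59.585°, r = 40.422°, D_min = 137.484°, rainbow angle = 42.516°.
Angular width = |41.214° − 42.516°| = 1.303°.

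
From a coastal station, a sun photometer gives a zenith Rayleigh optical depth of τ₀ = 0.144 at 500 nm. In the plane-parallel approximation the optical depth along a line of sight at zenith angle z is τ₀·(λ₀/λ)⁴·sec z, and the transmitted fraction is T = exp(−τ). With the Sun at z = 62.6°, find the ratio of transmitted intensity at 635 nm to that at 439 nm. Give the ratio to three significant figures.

1.50

Airmass: sec 62.6° = 2.1730.
τ(635 nm) = 0.144 × (500/635)⁴ × 2.1730 = 0.144 × 0.3844 × 2.1730 = 0.1203.
τ(439 nm) = 0.144 × (500/439)⁴ × 2.1730 = 0.144 × 1.6828 × 2.1730 = 0.5265.
T(635)/T(439) = exp(τ_B − τ_A) = exp(0.4063) = 1.5012.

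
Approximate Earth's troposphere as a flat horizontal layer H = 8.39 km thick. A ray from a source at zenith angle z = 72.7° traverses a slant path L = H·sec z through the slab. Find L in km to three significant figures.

28.2 km

sec z = 1/cos 72.7° = 3.3628.
L = 8.39 × 3.3628 = 28.214 km.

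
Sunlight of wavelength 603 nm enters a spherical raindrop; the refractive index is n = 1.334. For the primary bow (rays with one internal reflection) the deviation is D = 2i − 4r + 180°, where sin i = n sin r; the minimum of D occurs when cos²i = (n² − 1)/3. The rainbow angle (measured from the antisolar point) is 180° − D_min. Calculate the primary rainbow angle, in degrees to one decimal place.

cos²i = (1.77956 − 1)/3 = 0.25985; i = arccos(0.50976) = 59.352°.
sin r = sin 59.352°/1.334 = 0.64492; r = 40.159°.
D_min = 2·59.352° − 4·40.159° + 180° = 138.067°.
Rainbow angle = 180° − D_min = 41.933°.

41.9°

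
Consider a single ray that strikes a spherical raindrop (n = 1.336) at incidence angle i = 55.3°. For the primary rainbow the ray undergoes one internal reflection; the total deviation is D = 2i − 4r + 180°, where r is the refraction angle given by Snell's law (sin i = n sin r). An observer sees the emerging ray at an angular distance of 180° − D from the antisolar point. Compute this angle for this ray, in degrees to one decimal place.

41.3°

sin r = sin 55.3° / 1.336 = 0.8221/1.336 = 0.6154; r = 37.98°.
D = 2·55.3° − 4·37.98° + 180° = 110.60° − 151.92° + 180° = 138.68°.
Angle from antisolar point = 180° − D = 41.32°.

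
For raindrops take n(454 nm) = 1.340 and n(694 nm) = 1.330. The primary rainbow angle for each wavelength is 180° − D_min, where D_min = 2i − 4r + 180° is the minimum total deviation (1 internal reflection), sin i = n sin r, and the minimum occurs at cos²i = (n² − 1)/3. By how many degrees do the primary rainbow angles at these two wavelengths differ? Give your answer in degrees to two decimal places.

At 454 nm (n = 1.340): cos²i = 0.26520 → i = 59.004°, r = 39.770°, D_min = 138.929°, rainbow angle = 41.071°.
At 694 nm (n = 1.330): cos²i = 0.25630 → i = 59.585°, r = 40.422°, D_min = 137.484°, rainbow angle = 42.516°.
Angular width = |41.071° − 42.516°| = 1.445°.

1.45°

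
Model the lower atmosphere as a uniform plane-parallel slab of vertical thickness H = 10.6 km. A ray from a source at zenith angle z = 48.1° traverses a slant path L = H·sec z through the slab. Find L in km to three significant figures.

sec z = 1/cos 48.1° = 1.4974.
L = 10.6 × 1.4974 = 15.872 km.

15.9 km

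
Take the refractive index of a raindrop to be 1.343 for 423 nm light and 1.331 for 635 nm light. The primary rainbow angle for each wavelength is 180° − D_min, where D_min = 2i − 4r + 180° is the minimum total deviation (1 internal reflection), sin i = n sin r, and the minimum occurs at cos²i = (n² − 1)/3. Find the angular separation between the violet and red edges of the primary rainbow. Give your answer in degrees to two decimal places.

1.72°

At 423 nm (n = 1.343): cos²i = 0.26788 → i = 58.830°, r = 39.577°, D_min = 139.354°, rainbow angle = 40.646°.
At 635 nm (n = 1.331): cos²i = 0.25719 → i = 59.527°, r = 40.356°, D_min = 137.630°, rainbow angle = 42.370°.
Angular width = |40.646° − 42.370°| = 1.724°.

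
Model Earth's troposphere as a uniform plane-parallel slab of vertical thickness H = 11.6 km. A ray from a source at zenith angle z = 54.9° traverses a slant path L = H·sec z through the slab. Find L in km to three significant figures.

sec z = 1/cos 54.9° = 1.7391.
L = 11.6 × 1.7391 = 20.174 km.

20.2 km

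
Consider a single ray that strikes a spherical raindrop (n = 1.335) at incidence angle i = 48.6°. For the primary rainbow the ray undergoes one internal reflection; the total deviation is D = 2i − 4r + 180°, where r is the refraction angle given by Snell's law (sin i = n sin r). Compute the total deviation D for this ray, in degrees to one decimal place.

140.5°

sin r = sin 48.6° / 1.335 = 0.7501/1.335 = 0.5619; r = 34.19°.
D = 2·48.6° − 4·34.19° + 180° = 97.20° − 136.74° + 180° = 140.46°.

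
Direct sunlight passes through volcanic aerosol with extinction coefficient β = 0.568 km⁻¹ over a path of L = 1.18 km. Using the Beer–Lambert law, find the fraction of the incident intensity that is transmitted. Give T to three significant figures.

0.512

τ = β·L = 0.568 × 1.18 = 0.6702.
T = exp(−0.6702) = 0.5116.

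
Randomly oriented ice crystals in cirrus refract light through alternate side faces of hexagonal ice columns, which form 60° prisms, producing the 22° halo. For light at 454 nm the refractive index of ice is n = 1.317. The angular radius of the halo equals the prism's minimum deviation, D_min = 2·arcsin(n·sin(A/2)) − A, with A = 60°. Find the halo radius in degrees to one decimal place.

22.4°

n·sin(A/2) = 1.317 × sin 30° = 1.317 × 0.5000 = 0.6585.
D_min = 2·arcsin(0.6585) − 60° = 2 × 41.186° − 60° = 22.371°.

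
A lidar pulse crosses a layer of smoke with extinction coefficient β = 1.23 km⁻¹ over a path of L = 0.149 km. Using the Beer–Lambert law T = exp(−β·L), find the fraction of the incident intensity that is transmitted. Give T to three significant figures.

τ = β·L = 1.23 × 0.149 = 0.1833.
T = exp(−0.1833) = 0.8325.

0.833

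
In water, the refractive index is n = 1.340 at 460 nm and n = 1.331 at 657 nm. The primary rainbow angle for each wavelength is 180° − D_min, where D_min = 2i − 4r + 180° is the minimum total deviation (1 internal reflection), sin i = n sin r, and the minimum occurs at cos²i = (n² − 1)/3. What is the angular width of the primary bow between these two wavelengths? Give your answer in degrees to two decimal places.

1.30°

At 460 nm (n = 1.340): cos²i = 0.26520 → i = 59.004°, r = 39.770°, D_min = 138.929°, rainbow angle = 41.071°.
At 657 nm (n = 1.331): cos²i = 0.25719 → i = 59.527°, r = 40.356°, D_min = 137.630°, rainbow angle = 42.370°.
Angular width = |41.071° − 42.370°| = 1.299°.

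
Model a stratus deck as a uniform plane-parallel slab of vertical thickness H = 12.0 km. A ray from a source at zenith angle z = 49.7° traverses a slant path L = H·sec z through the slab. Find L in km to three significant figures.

18.6 km

sec z = 1/cos 49.7° = 1.5461.
L = 12.0 × 1.5461 = 18.553 km.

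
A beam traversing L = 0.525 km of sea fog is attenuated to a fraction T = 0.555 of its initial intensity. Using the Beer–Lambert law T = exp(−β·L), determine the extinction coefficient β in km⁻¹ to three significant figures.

1.12 km⁻¹

Beer–Lambert: T = exp(−βL) ⇒ β = −ln(T)/L = −ln(0.555)/0.525 = 0.5888/0.525 = 1.121 km⁻¹.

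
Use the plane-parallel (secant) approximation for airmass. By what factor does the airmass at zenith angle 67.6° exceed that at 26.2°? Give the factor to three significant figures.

X(67.6°)/X(26.2°) = sec 67.6° / sec 26.2° = cos 26.2° / cos 67.6° = 0.8973/0.3811 = 2.3546.

2.35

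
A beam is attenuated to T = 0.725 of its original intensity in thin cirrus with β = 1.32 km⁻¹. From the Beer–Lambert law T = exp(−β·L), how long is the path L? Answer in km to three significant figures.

0.244 km

Beer–Lambert: T = exp(−βL) ⇒ L = −ln(T)/β = −ln(0.725)/1.32 = 0.3216/1.32 = 0.2436 km.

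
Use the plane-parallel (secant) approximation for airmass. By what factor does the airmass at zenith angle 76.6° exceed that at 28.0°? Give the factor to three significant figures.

X(76.6°)/X(28.0°) = sec 76.6° / sec 28.0° = cos 28.0° / cos 76.6° = 0.8829/0.2317 = 3.8099.

3.81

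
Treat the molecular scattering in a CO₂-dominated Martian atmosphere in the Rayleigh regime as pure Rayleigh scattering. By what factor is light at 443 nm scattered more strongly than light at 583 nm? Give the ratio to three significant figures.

Rayleigh scattering ∝ λ⁻⁴, so the ratio of coefficients is the inverse fourth power of the wavelength ratio.
σ(443)/σ(583) = (583/443)⁴ = (1.3160)⁴ = 3.

3.00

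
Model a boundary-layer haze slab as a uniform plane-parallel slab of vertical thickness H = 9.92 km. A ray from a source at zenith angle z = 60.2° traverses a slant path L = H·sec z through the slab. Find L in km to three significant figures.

sec z = 1/cos 60.2° = 2.0122.
L = 9.92 × 2.0122 = 19.961 km.

20.0 km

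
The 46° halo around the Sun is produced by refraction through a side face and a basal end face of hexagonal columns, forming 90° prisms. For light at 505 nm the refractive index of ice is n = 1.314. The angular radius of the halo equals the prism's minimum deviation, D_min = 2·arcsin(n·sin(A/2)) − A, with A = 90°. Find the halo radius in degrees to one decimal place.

46.6°

n·sin(A/2) = 1.314 × sin 45° = 1.314 × 0.7071 = 0.9291.
D_min = 2·arcsin(0.9291) − 90° = 2 × 68.301° − 90° = 46.602°.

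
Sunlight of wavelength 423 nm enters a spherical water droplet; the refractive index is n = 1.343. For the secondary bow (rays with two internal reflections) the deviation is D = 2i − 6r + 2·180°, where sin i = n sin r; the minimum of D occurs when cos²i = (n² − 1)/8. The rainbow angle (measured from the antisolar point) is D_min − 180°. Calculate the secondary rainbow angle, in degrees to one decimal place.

53.5°

cos²i = (1.80365 − 1)/8 = 0.10046; i = arccos(0.31695) = 71.522°.
sin r = sin 71.522°/1.343 = 0.70621; r = 44.928°.
D_min = 2·71.522° − 6·44.928° + 360° = 233.478°.
Rainbow angle = D_min − 180° = 53.478°.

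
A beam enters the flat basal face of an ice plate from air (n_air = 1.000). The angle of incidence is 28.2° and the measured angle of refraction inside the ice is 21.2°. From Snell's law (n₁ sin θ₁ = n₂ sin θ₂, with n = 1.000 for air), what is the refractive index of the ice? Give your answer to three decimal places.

n = sin θ_i / sin θ_r = sin 28.2° / sin 21.2° = 0.4726 / 0.3616 = 1.3067.

1.307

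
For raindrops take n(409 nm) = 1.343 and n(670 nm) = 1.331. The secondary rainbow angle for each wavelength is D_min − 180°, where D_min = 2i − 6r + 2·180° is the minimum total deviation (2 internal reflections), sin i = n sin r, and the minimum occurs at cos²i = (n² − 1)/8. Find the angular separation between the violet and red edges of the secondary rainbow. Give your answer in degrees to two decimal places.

3.11°

At 409 nm (n = 1.343): cos²i = 0.10046 → i = 71.522°, r = 44.928°, D_min = 233.478°, rainbow angle = 53.478°.
At 670 nm (n = 1.331): cos²i = 0.09645 → i = 71.907°, r = 45.575°, D_min = 230.365°, rainbow angle = 50.365°.
Angular width = |53.478° − 50.365°| = 3.113°.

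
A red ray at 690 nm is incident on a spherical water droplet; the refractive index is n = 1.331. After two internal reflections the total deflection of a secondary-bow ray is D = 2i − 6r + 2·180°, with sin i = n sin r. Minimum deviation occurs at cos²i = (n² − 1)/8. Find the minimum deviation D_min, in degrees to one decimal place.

cos²i = (1.77156 − 1)/8 = 0.09645; i = arccos(0.31056) = 71.907°.
sin r = sin 71.907°/1.331 = 0.71417; r = 45.575°.
D_min = 2·71.907° − 6·45.575° + 360° = 230.365°.

230.4°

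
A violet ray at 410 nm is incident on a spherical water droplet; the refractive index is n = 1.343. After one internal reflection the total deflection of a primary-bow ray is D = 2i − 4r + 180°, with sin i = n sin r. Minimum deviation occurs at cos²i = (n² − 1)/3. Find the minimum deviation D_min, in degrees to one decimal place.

cos²i = (1.80365 − 1)/3 = 0.26788; i = arccos(0.51757) = 58.830°.
sin r = sin 58.830°/1.343 = 0.63711; r = 39.577°.
D_min = 2·58.830° − 4·39.577° + 180° = 139.354°.

139.4°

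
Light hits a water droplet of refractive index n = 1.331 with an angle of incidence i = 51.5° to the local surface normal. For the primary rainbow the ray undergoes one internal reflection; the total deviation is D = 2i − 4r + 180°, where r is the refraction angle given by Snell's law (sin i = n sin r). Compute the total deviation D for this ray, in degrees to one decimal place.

138.9°

sin r = sin 51.5° / 1.331 = 0.7826/1.331 = 0.5880; r = 36.01°.
D = 2·51.5° − 4·36.01° + 180° = 103.00° − 144.06° + 180° = 138.94°.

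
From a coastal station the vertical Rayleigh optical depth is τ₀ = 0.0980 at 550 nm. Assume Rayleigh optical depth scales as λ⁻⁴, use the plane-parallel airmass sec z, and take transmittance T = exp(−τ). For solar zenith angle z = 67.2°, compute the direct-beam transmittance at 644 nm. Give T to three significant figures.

sec 67.2° = 2.5805.
τ = 0.0980 × (550/644)⁴ × 2.5805 = 0.0980 × 0.5320 × 2.5805 = 0.1345.
T = exp(−0.1345) = 0.8741.

0.874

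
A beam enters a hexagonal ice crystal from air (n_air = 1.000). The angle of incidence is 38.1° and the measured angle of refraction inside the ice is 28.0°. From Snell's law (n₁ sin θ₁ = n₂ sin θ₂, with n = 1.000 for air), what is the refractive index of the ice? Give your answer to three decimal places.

n = sin θ_i / sin θ_r = sin 38.1° / sin 28.0° = 0.6170 / 0.4695 = 1.3143.

1.314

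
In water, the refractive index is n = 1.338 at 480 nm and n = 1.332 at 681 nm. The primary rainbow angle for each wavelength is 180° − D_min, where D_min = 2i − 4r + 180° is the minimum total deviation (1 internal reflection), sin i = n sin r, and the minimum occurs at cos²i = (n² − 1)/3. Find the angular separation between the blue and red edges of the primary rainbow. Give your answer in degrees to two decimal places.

At 480 nm (n = 1.338): cos²i = 0.26341 → i = 59.120°, r = 39.899°, D_min = 138.643°, rainbow angle = 41.357°.
At 681 nm (n = 1.332): cos²i = 0.25807 → i = 59.469°, r = 40.290°, D_min = 137.776°, rainbow angle = 42.224°.
Angular width = |41.357° − 42.224°| = 0.867°.

0.87°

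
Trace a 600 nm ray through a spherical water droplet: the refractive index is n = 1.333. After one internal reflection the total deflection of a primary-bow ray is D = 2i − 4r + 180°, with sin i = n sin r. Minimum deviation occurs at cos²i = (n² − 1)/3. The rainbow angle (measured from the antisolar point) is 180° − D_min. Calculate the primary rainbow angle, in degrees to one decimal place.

42.1°

cos²i = (1.77689 − 1)/3 = 0.25896; i = arccos(0.50888) = 59.410°.
sin r = sin 59.410°/1.333 = 0.64579; r = 40.225°.
D_min = 2·59.410° − 4·40.225° + 180° = 137.922°.
Rainbow angle = 180° − D_min = 42.078°.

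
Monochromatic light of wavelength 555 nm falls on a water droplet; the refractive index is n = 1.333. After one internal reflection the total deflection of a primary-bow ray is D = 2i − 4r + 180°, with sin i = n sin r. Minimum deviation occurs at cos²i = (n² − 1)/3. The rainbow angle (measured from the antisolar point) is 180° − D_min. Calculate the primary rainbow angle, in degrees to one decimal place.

42.1°

cos²i = (1.77689 − 1)/3 = 0.25896; i = arccos(0.50888) = 59.410°.
sin r = sin 59.410°/1.333 = 0.64579; r = 40.225°.
D_min = 2·59.410° − 4·40.225° + 180° = 137.922°.
Rainbow angle = 180° − D_min = 42.078°.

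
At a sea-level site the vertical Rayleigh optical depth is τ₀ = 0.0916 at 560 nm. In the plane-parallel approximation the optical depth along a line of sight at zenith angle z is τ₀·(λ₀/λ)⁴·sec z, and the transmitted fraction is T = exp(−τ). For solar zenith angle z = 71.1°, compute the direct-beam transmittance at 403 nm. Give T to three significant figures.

sec 71.1° = 3.0872.
τ = 0.0916 × (560/403)⁴ × 3.0872 = 0.0916 × 3.7285 × 3.0872 = 1.0544.
T = exp(−1.0544) = 0.3484.

0.348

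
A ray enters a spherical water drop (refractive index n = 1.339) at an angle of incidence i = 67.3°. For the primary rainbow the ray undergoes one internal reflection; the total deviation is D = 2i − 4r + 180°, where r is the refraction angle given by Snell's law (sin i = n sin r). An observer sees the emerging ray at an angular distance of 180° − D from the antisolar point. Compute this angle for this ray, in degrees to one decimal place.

sin r = sin 67.3° / 1.339 = 0.9225/1.339 = 0.6890; r = 43.55°.
D = 2·67.3° − 4·43.55° + 180° = 134.60° − 174.20° + 180° = 140.40°.
Angle from antisolar point = 180° − D = 39.60°.

39.6°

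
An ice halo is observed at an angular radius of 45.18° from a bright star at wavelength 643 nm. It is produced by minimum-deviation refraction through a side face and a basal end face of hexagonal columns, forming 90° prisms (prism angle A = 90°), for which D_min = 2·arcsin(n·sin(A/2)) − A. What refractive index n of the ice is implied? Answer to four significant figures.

1.307

Rearranging: n = sin((D_min + A)/2) / sin(A/2).
(D_min + A)/2 = (45.18° + 90°)/2 = 67.590°.
n = sin 67.590° / sin 45° = 0.9245 / 0.7071 = 1.3074.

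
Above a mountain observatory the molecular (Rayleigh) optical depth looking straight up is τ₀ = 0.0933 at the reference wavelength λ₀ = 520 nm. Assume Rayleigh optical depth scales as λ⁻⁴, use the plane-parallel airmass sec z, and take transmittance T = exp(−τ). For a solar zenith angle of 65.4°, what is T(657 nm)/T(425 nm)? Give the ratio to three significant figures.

1.51

Airmass: sec 65.4° = 2.4022.
τ(657 nm) = 0.0933 × (520/657)⁴ × 2.4022 = 0.0933 × 0.3924 × 2.4022 = 0.0880.
τ(425 nm) = 0.0933 × (520/425)⁴ × 2.4022 = 0.0933 × 2.2411 × 2.4022 = 0.5023.
T(657)/T(425) = exp(τ_B − τ_A) = exp(0.4143) = 1.5134.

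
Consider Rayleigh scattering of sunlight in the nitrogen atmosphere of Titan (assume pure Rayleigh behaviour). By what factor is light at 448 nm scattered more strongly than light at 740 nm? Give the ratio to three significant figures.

Rayleigh scattering ∝ λ⁻⁴, so the ratio of coefficients is the inverse fourth power of the wavelength ratio.
σ(448)/σ(740) = (740/448)⁴ = (1.6518)⁴ = 7.444.

7.44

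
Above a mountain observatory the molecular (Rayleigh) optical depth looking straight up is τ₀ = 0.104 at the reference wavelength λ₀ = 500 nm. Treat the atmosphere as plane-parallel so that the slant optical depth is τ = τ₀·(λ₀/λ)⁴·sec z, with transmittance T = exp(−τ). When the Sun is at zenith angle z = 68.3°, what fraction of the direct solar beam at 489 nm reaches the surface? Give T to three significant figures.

sec 68.3° = 2.7046.
τ = 0.104 × (500/489)⁴ × 2.7046 = 0.104 × 1.0931 × 2.7046 = 0.3074.
T = exp(−0.3074) = 0.7353.

0.735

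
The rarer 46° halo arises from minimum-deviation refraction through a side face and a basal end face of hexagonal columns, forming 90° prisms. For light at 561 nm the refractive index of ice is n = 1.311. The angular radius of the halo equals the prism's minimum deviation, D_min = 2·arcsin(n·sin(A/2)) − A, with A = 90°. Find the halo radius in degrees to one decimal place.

45.9°

n·sin(A/2) = 1.311 × sin 45° = 1.311 × 0.7071 = 0.9270.
D_min = 2·arcsin(0.9270) − 90° = 2 × 67.974° − 90° = 45.949°.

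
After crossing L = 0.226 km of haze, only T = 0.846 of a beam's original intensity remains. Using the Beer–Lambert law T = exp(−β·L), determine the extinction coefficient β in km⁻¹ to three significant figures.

Beer–Lambert: T = exp(−βL) ⇒ β = −ln(T)/L = −ln(0.846)/0.226 = 0.1672/0.226 = 0.74 km⁻¹.

0.740 km⁻¹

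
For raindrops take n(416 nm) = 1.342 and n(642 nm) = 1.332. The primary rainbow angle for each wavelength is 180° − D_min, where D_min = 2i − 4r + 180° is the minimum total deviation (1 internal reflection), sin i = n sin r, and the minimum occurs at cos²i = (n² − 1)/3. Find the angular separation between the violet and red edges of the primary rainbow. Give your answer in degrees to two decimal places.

1.44°

At 416 nm (n = 1.342): cos²i = 0.26699 → i = 58.888°, r = 39.641°, D_min = 139.213°, rainbow angle = 40.787°.
At 642 nm (n = 1.332): cos²i = 0.25807 → i = 59.469°, r = 40.290°, D_min = 137.776°, rainbow angle = 42.224°.
Angular width = |40.787° − 42.224°| = 1.437°.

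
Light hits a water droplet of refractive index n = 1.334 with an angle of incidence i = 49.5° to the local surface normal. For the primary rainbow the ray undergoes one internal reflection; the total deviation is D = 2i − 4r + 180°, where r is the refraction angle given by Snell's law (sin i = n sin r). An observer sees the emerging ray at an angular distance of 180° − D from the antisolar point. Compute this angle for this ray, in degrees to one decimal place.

40.0°

sin r = sin 49.5° / 1.334 = 0.7604/1.334 = 0.5700; r = 34.75°.
D = 2·49.5° − 4·34.75° + 180° = 99.00° − 139.01° + 180° = 139.99°.
Angle from antisolar point = 180° − D = 40.01°.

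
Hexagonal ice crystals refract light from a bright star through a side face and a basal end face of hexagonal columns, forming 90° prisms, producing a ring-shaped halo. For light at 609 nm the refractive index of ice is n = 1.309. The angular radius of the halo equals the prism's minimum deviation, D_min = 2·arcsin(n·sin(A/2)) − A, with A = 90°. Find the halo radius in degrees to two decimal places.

n·sin(A/2) = 1.309 × sin 45° = 1.309 × 0.7071 = 0.9256.
D_min = 2·arcsin(0.9256) − 90° = 2 × 67.759° − 90° = 45.519°.

45.52°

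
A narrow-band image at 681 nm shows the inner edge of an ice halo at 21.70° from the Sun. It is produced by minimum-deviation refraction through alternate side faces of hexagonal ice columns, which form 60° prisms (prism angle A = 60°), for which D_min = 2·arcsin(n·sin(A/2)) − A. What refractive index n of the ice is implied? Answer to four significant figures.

Rearranging: n = sin((D_min + A)/2) / sin(A/2).
(D_min + A)/2 = (21.70° + 60°)/2 = 40.850°.
n = sin 40.850° / sin 30° = 0.6541 / 0.5000 = 1.3082.

1.308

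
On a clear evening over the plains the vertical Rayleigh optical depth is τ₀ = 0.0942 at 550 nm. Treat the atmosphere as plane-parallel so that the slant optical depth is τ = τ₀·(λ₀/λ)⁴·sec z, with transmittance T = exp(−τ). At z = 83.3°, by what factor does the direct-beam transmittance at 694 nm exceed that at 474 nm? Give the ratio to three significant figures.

3.14

Airmass: sec 83.3° = 8.5711.
τ(694 nm) = 0.0942 × (550/694)⁴ × 8.5711 = 0.0942 × 0.3945 × 8.5711 = 0.3185.
τ(474 nm) = 0.0942 × (550/474)⁴ × 8.5711 = 0.0942 × 1.8127 × 8.5711 = 1.4636.
T(694)/T(474) = exp(τ_B − τ_A) = exp(1.1451) = 3.1428.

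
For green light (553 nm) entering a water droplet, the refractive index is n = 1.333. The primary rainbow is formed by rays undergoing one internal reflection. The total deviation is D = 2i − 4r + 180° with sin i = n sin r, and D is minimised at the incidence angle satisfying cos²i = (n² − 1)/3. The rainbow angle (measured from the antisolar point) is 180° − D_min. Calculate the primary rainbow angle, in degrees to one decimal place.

cos²i = (1.77689 − 1)/3 = 0.25896; i = arccos(0.50888) = 59.410°.
sin r = sin 59.410°/1.333 = 0.64579; r = 40.225°.
D_min = 2·59.410° − 4·40.225° + 180° = 137.922°.
Rainbow angle = 180° − D_min = 42.078°.

42.1°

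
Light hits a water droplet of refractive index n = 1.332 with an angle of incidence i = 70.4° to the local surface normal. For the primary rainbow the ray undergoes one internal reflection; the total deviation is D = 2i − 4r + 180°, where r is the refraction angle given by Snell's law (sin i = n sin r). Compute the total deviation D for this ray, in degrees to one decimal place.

sin r = sin 70.4° / 1.332 = 0.9421/1.332 = 0.7073; r = 45.01°.
D = 2·70.4° − 4·45.01° + 180° = 140.80° − 180.05° + 180° = 140.75°.

140.8°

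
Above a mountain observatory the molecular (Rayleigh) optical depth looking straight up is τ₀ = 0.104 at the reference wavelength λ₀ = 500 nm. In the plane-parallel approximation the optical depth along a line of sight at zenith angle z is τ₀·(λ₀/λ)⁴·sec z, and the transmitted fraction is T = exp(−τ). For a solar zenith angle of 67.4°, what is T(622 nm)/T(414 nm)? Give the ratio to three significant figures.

1.59

Airmass: sec 67.4° = 2.6022.
τ(622 nm) = 0.104 × (500/622)⁴ × 2.6022 = 0.104 × 0.4176 × 2.6022 = 0.1130.
τ(414 nm) = 0.104 × (500/414)⁴ × 2.6022 = 0.104 × 2.1275 × 2.6022 = 0.5758.
T(622)/T(414) = exp(τ_B − τ_A) = exp(0.4628) = 1.5885.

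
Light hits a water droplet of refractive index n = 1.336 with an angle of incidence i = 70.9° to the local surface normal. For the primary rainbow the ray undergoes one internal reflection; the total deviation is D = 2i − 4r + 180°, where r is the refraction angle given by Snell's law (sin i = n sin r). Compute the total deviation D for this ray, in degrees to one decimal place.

sin r = sin 70.9° / 1.336 = 0.9449/1.336 = 0.7073; r = 45.02°.
D = 2·70.9° − 4·45.02° + 180° = 141.80° − 180.06° + 180° = 141.74°.

141.7°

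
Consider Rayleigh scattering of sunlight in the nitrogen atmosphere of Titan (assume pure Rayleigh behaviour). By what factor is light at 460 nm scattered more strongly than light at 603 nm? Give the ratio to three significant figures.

Rayleigh scattering ∝ λ⁻⁴, so the ratio of coefficients is the inverse fourth power of the wavelength ratio.
σ(460)/σ(603) = (603/460)⁴ = (1.3109)⁴ = 2.953.

2.95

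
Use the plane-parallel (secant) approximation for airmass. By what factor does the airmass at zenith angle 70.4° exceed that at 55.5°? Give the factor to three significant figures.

X(70.4°)/X(55.5°) = sec 70.4° / sec 55.5° = cos 55.5° / cos 70.4° = 0.5664/0.3355 = 1.6885.

1.69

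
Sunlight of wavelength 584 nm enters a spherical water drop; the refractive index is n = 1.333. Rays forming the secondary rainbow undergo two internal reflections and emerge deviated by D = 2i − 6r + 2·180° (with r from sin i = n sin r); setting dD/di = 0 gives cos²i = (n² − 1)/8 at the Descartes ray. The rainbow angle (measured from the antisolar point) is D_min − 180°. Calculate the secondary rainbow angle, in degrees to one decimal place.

cos²i = (1.77689 − 1)/8 = 0.09711; i = arccos(0.31163) = 71.843°.
sin r = sin 71.843°/1.333 = 0.71283; r = 45.466°.
D_min = 2·71.843° − 6·45.466° + 360° = 230.891°.
Rainbow angle = D_min − 180° = 50.891°.

50.9°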